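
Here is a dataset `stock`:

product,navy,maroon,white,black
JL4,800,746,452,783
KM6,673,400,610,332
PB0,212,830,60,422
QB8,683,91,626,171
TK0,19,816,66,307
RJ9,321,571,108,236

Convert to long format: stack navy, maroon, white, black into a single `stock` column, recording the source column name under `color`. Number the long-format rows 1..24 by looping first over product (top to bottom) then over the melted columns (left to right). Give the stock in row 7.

24 rows total (6 × 4). Row 7: index ⌊(7-1)/4⌋ = 1 into product → KM6; (7-1) mod 4 = 2 into the melted columns → white.
So row 7 is (KM6, white, 610); stock = 610.

610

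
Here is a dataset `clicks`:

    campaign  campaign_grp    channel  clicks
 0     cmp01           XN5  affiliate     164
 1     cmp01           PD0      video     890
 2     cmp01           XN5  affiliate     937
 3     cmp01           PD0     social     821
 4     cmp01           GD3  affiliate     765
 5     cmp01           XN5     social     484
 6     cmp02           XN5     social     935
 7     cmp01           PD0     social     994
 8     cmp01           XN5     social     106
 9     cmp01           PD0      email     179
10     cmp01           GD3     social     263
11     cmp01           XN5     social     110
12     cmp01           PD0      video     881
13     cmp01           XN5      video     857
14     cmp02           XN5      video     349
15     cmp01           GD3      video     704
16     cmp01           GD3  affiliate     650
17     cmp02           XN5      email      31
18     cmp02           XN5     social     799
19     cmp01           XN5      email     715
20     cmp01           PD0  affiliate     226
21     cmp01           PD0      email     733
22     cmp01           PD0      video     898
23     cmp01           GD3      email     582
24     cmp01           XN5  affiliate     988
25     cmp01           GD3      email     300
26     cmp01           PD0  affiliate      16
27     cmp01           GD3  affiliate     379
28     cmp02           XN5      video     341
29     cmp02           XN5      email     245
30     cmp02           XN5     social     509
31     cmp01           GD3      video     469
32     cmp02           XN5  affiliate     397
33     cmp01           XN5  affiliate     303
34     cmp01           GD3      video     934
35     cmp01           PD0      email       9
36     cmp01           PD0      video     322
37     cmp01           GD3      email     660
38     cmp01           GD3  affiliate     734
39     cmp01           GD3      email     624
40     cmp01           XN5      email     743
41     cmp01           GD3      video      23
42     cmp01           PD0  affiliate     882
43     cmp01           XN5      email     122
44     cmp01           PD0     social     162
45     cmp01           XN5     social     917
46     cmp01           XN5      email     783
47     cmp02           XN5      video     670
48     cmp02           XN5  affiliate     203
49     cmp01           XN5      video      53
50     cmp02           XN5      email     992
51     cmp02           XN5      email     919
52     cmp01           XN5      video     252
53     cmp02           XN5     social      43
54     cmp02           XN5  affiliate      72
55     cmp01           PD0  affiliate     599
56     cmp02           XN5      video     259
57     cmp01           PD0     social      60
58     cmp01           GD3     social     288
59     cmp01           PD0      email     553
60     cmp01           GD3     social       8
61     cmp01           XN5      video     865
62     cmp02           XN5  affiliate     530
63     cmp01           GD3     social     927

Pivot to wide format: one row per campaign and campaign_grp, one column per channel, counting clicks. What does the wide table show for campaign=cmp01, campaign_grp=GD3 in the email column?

Rows with campaign=cmp01, campaign_grp=GD3 and channel=email: clicks values are 582, 300, 660, 624.
4 rows match — count = 4.

4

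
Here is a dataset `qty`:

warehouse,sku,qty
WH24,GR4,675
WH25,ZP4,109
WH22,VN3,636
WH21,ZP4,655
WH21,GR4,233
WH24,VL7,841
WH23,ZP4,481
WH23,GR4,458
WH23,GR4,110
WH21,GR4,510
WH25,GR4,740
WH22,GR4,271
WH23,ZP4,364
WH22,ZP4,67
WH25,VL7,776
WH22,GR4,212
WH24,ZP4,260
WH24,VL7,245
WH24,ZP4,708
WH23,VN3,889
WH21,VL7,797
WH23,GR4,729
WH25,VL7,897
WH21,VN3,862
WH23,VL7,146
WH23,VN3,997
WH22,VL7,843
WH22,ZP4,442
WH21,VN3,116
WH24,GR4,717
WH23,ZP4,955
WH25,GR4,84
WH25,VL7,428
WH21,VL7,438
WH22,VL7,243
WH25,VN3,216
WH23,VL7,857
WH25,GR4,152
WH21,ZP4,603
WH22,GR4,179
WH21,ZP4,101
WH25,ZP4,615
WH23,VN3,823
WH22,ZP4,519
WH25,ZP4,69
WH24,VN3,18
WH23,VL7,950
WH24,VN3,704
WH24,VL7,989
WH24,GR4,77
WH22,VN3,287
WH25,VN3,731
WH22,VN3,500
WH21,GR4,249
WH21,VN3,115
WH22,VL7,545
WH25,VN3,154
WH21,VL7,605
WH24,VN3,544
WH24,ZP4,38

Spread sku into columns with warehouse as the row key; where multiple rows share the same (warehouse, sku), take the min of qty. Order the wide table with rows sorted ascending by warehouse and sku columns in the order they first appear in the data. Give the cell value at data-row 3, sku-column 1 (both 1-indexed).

110

With rows sorted ascending by warehouse, row 3 is warehouse=WH23. sku columns in first-appearance order: GR4, ZP4, VN3, VL7; column 1 is GR4.
Long rows with warehouse=WH23, sku=GR4: min(458, 110, 729) = 110.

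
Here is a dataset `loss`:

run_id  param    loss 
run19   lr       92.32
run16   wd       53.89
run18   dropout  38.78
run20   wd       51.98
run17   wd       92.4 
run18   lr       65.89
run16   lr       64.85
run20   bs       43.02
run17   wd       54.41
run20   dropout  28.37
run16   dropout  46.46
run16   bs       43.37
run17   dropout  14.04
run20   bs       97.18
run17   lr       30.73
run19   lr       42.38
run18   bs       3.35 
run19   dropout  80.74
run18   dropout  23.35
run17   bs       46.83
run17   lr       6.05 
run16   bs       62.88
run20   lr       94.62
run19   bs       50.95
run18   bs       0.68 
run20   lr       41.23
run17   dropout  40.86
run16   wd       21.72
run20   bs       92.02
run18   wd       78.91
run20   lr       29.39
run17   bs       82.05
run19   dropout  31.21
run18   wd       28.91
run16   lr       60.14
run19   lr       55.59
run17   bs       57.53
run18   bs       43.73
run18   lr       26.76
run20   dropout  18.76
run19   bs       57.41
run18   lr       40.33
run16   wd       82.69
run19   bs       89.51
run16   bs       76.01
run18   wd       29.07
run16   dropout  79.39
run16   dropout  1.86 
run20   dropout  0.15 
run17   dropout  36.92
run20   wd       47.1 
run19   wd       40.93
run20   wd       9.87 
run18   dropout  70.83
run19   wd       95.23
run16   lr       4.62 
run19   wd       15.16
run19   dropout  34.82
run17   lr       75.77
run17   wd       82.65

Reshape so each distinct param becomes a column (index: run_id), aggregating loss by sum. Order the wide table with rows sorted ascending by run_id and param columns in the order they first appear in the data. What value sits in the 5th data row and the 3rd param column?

With rows sorted ascending by run_id, row 5 is run_id=run20. param columns in first-appearance order: lr, wd, dropout, bs; column 3 is dropout.
Long rows with run_id=run20, param=dropout: 28.37 + 18.76 + 0.15 = 47.28.

47.28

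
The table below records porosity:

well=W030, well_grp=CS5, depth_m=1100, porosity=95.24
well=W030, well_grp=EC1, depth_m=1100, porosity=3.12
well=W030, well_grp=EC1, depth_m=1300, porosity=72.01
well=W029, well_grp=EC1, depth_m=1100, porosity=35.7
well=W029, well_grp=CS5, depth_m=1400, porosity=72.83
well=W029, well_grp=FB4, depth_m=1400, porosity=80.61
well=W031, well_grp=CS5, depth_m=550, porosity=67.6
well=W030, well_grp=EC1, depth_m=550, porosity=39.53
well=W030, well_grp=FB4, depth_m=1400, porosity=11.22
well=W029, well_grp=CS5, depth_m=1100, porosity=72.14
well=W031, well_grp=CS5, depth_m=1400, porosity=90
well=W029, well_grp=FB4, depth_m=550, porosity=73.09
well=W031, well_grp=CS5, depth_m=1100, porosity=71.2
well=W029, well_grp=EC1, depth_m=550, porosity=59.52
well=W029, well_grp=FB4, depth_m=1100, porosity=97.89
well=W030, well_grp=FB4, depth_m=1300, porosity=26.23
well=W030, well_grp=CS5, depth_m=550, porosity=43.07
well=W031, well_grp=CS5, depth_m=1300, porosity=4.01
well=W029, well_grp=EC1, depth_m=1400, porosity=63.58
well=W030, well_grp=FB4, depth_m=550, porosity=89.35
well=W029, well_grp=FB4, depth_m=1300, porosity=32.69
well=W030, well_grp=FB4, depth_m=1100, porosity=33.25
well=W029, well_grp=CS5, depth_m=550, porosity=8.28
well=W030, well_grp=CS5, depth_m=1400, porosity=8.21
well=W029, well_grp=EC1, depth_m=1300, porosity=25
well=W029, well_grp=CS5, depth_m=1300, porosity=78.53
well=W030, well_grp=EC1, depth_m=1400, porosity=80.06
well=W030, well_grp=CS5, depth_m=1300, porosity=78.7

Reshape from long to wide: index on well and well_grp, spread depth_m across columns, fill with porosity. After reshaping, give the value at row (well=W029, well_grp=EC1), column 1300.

Wide layout: rows indexed by well and well_grp, columns are the 4 distinct depth_m values (1100, 1300, 1400, 550).
Cell (well=W029, well_grp=EC1, depth_m=1300) draws from the long row where well=W029, well_grp=EC1 and depth_m=1300, which has porosity=25.

25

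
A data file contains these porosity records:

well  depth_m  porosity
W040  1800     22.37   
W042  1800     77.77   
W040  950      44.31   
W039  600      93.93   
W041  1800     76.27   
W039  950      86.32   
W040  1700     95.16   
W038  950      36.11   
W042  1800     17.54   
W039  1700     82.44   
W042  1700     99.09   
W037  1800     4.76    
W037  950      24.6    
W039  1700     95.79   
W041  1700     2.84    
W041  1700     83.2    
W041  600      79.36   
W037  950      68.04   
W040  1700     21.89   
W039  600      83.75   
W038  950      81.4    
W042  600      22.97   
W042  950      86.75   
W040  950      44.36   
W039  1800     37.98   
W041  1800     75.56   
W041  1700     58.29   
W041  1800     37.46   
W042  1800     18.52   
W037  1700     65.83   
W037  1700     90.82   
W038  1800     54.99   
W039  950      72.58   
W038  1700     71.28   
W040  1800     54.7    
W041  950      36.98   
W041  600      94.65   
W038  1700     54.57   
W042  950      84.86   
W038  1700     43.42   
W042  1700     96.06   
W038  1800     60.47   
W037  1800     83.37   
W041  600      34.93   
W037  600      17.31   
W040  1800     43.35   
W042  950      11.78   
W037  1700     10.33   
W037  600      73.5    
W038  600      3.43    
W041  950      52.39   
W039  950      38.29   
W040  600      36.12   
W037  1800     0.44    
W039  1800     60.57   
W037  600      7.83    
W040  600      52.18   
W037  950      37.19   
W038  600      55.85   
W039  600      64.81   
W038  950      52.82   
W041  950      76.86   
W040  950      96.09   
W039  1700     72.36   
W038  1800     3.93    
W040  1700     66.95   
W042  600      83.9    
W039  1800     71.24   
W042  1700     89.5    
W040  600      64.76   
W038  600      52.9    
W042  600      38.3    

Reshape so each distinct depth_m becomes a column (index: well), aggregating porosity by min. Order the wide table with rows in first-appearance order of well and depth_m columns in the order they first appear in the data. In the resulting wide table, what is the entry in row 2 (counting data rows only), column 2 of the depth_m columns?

With rows in first-appearance order of well, row 2 is well=W042. depth_m columns in first-appearance order: 1800, 950, 600, 1700; column 2 is 950.
Long rows with well=W042, depth_m=950: min(86.75, 84.86, 11.78) = 11.78.

11.78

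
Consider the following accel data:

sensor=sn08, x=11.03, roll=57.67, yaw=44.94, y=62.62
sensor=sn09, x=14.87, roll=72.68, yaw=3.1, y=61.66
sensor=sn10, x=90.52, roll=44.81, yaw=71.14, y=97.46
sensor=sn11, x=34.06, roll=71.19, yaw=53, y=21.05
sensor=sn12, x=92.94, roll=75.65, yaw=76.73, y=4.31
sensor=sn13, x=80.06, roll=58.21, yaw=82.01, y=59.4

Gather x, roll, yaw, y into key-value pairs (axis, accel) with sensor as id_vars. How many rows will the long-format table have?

6 sensor values × 4 melted columns = 24 rows.

24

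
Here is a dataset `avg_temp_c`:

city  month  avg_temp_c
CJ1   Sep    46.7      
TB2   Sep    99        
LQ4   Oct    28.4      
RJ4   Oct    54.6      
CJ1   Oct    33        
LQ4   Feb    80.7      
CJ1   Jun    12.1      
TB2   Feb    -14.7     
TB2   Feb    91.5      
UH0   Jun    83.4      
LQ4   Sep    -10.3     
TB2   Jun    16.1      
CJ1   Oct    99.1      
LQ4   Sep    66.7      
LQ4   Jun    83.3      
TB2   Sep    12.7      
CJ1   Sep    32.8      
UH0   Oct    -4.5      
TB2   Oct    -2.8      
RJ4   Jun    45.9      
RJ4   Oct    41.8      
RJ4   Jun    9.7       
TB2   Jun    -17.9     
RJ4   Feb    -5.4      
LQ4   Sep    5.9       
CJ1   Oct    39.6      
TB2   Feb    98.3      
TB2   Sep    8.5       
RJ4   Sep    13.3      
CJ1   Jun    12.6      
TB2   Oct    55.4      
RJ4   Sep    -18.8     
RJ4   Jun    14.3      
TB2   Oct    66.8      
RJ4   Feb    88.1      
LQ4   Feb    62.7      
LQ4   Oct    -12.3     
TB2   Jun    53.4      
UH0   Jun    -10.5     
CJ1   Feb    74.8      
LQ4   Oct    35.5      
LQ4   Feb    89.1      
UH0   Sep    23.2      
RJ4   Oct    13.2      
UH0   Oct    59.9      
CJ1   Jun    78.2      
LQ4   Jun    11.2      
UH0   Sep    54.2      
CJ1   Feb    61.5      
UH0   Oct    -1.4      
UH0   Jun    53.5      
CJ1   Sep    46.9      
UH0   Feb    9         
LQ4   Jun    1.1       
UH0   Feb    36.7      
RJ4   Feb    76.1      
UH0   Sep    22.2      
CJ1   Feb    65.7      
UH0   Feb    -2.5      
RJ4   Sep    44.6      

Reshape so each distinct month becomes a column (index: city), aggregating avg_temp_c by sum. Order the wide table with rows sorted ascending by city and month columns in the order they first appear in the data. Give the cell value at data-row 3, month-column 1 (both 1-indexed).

With rows sorted ascending by city, row 3 is city=RJ4. month columns in first-appearance order: Sep, Oct, Feb, Jun; column 1 is Sep.
Long rows with city=RJ4, month=Sep: 13.3 + -18.8 + 44.6 = 39.1.

39.1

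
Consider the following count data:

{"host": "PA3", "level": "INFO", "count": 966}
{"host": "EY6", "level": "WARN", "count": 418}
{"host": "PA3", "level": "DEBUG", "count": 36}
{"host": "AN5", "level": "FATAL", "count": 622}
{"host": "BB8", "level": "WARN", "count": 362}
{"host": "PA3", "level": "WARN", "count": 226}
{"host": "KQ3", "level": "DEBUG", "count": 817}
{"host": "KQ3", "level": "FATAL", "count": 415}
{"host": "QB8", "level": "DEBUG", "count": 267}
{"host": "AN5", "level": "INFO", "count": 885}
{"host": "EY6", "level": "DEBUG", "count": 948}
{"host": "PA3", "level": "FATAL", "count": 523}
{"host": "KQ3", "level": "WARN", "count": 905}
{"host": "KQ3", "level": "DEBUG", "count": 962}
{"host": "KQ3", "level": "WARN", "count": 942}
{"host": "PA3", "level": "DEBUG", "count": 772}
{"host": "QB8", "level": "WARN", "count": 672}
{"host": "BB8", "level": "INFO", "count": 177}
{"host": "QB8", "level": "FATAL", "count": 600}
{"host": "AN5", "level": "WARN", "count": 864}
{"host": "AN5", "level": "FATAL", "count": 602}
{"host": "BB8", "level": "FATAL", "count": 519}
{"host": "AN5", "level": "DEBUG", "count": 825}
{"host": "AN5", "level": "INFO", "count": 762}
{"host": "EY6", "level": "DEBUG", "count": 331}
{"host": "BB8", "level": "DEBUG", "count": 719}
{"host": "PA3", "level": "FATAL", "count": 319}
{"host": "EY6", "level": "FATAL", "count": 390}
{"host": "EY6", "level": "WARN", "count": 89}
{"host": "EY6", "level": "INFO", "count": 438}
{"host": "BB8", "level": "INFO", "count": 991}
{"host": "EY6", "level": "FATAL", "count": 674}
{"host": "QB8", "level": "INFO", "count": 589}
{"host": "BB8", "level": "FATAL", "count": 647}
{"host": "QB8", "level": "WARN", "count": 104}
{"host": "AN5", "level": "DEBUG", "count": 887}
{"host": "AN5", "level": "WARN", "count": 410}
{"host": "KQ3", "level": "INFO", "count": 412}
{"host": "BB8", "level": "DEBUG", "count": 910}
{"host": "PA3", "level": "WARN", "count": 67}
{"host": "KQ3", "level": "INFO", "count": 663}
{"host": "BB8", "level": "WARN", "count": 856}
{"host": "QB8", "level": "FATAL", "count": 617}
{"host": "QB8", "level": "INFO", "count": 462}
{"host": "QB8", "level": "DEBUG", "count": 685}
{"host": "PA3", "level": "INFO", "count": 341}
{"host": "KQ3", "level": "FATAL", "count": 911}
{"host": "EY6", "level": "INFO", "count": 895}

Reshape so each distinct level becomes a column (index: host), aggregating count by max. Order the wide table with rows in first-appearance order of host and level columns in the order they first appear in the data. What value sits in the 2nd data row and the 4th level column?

674

With rows in first-appearance order of host, row 2 is host=EY6. level columns in first-appearance order: INFO, WARN, DEBUG, FATAL; column 4 is FATAL.
Long rows with host=EY6, level=FATAL: max(390, 674) = 674.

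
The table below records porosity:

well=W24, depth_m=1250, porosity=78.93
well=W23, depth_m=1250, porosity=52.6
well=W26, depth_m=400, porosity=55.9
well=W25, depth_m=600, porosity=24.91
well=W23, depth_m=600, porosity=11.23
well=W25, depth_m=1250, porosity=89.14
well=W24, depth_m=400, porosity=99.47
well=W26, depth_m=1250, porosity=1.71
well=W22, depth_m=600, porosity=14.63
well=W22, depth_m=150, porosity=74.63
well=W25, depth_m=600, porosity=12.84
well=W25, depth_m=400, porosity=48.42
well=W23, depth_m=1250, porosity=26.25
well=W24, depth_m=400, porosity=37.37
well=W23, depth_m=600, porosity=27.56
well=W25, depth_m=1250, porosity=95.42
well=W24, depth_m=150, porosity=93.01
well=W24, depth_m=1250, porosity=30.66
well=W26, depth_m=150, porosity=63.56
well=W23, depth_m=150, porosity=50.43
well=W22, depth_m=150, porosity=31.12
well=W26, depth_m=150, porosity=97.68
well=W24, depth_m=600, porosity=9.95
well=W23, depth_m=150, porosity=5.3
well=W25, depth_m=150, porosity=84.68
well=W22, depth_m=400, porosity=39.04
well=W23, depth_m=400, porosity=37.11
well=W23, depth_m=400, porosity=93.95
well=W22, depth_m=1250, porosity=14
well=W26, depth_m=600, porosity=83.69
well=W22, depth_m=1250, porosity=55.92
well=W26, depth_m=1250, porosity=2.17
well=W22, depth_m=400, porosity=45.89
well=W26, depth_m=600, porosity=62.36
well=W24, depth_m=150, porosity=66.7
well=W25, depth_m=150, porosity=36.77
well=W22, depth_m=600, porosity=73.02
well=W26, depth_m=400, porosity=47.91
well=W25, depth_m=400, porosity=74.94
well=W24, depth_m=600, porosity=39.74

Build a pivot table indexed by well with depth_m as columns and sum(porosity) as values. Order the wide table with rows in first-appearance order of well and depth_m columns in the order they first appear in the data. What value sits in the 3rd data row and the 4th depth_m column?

With rows in first-appearance order of well, row 3 is well=W26. depth_m columns in first-appearance order: 1250, 400, 600, 150; column 4 is 150.
Long rows with well=W26, depth_m=150: 63.56 + 97.68 = 161.24.

161.24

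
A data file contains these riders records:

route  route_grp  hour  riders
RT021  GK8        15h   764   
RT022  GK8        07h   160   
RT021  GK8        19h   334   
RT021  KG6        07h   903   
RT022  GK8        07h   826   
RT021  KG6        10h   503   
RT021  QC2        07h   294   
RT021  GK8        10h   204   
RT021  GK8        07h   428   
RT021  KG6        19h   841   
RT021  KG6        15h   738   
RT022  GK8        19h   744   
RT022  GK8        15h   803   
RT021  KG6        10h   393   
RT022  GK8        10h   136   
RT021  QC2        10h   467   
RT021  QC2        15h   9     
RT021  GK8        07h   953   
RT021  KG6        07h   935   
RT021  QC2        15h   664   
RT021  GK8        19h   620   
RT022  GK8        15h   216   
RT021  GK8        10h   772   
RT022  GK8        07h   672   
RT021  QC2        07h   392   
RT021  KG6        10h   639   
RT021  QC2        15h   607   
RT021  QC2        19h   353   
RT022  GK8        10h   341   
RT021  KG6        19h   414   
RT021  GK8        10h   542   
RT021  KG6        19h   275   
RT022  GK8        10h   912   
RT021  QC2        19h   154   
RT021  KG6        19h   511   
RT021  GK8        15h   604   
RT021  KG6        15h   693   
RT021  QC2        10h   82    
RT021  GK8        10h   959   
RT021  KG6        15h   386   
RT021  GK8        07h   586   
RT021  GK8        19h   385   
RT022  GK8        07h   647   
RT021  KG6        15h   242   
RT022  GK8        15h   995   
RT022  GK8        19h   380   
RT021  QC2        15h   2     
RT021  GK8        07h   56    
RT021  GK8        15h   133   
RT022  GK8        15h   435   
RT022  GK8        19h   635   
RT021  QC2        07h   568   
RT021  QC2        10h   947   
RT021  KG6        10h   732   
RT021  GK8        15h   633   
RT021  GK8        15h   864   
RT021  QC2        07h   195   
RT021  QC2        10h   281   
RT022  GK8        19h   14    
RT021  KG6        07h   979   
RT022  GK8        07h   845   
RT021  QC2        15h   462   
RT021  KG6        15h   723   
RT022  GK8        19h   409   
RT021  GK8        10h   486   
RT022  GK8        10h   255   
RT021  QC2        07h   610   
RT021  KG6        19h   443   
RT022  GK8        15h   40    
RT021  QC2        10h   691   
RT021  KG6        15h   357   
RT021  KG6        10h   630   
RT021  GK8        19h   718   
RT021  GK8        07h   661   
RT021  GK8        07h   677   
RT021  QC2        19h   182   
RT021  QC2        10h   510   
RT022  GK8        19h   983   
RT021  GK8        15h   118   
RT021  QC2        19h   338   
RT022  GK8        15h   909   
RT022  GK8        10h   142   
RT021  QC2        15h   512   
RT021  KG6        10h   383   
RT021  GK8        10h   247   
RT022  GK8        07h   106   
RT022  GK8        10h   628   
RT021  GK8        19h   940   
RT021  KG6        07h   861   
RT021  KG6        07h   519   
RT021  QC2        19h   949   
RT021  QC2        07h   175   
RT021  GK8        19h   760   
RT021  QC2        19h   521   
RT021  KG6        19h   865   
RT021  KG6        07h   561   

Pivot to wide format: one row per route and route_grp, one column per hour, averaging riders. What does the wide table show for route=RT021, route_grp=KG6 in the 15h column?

Rows with route=RT021, route_grp=KG6 and hour=15h: riders values are 738, 693, 386, 242, 723, 357.
(738 + 693 + 386 + 242 + 723 + 357) / 6 = 523.17.

523.17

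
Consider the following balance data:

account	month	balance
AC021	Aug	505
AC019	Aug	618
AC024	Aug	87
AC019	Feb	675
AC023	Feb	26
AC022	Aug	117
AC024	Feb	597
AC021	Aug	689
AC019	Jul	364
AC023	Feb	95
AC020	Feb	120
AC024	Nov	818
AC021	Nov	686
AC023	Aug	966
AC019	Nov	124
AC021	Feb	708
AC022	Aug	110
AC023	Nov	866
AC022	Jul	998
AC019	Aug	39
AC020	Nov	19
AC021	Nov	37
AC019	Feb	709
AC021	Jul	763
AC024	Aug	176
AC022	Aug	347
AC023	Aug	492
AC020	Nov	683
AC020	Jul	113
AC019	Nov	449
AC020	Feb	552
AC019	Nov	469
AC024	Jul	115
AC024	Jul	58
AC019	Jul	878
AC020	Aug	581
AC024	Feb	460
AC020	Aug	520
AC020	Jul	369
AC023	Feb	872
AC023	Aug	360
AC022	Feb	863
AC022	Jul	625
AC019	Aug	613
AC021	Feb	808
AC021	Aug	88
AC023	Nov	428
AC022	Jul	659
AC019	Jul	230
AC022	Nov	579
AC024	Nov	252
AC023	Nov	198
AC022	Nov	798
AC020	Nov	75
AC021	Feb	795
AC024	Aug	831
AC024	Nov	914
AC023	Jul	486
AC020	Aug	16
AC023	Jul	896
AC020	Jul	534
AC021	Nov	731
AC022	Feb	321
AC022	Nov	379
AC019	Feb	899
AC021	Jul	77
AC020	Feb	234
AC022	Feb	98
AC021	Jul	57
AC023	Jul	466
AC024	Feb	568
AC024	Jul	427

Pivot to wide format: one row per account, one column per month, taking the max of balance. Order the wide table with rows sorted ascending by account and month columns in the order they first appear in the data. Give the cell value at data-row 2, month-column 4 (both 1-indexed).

683

With rows sorted ascending by account, row 2 is account=AC020. month columns in first-appearance order: Aug, Feb, Jul, Nov; column 4 is Nov.
Long rows with account=AC020, month=Nov: max(19, 683, 75) = 683.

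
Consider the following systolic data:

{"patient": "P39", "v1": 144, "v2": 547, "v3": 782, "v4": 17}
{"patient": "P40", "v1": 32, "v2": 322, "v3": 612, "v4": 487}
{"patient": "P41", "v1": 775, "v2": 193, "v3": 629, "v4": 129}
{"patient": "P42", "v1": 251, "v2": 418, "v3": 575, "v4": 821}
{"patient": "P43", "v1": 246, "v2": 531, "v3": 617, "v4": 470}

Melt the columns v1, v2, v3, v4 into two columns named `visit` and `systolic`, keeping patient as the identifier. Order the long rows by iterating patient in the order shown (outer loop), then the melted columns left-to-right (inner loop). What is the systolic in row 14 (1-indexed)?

418

20 rows total (5 × 4). Row 14: index ⌊(14-1)/4⌋ = 3 into patient → P42; (14-1) mod 4 = 1 into the melted columns → v2.
So row 14 is (P42, v2, 418); systolic = 418.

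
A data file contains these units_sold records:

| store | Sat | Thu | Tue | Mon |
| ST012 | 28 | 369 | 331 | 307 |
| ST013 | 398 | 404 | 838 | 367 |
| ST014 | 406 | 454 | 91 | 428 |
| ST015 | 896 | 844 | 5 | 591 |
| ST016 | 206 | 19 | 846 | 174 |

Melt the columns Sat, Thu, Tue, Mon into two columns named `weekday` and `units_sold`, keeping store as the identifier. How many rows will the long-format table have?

5 store values × 4 melted columns = 20 rows.

20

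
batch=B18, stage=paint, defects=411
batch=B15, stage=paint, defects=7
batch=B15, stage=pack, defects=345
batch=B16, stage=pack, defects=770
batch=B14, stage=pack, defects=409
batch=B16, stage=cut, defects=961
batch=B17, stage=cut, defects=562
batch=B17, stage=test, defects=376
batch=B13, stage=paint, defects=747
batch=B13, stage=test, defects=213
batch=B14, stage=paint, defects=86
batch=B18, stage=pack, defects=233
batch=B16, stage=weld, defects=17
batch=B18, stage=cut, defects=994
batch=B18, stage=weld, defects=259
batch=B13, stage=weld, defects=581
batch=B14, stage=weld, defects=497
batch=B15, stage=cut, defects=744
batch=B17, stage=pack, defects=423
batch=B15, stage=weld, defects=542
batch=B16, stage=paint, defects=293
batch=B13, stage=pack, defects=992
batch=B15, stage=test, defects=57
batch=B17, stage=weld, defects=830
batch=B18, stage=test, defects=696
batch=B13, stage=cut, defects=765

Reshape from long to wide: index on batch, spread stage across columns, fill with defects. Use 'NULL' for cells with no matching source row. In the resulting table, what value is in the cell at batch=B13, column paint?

747

The long row with batch=B13, stage=paint has defects=747.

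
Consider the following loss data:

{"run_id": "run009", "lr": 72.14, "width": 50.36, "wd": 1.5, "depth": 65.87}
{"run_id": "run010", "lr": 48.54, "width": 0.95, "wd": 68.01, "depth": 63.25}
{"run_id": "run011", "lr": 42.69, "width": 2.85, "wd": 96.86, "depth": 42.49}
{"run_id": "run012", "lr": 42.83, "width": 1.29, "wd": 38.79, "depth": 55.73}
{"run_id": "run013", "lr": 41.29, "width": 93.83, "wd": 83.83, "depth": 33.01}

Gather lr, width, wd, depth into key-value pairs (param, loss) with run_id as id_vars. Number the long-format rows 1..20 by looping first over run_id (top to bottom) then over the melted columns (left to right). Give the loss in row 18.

20 rows total (5 × 4). Row 18: index ⌊(18-1)/4⌋ = 4 into run_id → run013; (18-1) mod 4 = 1 into the melted columns → width.
So row 18 is (run013, width, 93.83); loss = 93.83.

93.83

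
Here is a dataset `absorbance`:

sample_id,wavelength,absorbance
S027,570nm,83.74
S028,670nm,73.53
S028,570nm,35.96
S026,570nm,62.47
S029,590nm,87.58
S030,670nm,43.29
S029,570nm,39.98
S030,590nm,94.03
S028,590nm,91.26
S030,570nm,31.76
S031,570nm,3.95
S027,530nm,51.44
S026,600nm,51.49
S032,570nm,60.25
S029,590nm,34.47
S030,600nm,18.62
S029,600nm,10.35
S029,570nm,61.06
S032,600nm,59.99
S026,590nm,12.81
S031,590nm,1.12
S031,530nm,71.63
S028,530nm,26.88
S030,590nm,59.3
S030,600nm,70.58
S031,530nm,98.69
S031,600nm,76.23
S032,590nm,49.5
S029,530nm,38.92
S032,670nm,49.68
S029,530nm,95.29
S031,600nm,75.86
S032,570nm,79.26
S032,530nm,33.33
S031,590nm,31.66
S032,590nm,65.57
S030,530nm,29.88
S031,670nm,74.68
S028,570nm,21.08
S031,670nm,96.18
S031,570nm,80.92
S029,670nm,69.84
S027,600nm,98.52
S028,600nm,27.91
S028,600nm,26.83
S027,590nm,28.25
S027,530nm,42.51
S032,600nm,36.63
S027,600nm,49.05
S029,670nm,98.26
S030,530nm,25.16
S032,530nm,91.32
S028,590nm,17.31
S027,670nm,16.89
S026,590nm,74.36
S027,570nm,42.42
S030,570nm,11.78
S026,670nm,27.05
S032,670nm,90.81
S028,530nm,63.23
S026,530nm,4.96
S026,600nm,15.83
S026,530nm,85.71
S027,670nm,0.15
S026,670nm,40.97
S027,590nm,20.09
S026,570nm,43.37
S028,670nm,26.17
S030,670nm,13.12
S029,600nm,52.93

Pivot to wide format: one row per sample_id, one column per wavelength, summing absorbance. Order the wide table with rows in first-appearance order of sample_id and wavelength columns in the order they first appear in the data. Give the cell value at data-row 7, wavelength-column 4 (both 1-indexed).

124.65

With rows in first-appearance order of sample_id, row 7 is sample_id=S032. wavelength columns in first-appearance order: 570nm, 670nm, 590nm, 530nm, 600nm; column 4 is 530nm.
Long rows with sample_id=S032, wavelength=530nm: 33.33 + 91.32 = 124.65.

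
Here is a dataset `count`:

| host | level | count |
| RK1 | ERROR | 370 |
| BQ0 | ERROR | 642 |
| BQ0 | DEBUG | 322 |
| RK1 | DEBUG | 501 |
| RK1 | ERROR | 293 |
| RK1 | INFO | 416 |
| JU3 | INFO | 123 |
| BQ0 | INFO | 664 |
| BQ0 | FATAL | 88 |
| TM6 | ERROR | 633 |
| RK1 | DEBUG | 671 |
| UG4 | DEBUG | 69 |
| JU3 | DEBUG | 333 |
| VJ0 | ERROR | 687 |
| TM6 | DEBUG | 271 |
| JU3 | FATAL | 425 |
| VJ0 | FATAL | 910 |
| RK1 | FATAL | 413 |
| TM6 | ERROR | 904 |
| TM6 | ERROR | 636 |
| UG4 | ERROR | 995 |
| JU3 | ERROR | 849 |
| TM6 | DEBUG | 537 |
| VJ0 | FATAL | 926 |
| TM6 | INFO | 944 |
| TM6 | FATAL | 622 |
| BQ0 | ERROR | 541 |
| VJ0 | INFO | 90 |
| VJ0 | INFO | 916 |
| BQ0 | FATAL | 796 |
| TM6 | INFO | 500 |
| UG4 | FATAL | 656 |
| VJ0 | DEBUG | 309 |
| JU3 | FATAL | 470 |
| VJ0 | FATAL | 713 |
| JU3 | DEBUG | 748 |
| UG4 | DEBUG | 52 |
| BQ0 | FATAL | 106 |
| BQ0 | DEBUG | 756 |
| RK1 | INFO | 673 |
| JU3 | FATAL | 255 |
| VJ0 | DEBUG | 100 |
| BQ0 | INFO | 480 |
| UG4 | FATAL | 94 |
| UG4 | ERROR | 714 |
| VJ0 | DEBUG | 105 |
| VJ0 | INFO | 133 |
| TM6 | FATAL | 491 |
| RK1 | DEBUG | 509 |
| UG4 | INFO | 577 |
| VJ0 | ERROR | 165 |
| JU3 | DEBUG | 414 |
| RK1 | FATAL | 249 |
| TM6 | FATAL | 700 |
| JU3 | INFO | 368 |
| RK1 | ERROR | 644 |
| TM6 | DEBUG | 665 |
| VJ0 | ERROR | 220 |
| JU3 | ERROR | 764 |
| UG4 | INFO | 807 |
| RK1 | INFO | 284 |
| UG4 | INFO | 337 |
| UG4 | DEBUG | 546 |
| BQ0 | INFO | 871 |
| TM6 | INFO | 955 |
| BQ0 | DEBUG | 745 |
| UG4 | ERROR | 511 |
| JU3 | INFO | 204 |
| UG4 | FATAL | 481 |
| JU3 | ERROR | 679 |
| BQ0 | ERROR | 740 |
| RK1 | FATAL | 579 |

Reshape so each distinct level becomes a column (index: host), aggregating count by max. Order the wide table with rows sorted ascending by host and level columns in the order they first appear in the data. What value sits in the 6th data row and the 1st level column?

687

With rows sorted ascending by host, row 6 is host=VJ0. level columns in first-appearance order: ERROR, DEBUG, INFO, FATAL; column 1 is ERROR.
Long rows with host=VJ0, level=ERROR: max(687, 165, 220) = 687.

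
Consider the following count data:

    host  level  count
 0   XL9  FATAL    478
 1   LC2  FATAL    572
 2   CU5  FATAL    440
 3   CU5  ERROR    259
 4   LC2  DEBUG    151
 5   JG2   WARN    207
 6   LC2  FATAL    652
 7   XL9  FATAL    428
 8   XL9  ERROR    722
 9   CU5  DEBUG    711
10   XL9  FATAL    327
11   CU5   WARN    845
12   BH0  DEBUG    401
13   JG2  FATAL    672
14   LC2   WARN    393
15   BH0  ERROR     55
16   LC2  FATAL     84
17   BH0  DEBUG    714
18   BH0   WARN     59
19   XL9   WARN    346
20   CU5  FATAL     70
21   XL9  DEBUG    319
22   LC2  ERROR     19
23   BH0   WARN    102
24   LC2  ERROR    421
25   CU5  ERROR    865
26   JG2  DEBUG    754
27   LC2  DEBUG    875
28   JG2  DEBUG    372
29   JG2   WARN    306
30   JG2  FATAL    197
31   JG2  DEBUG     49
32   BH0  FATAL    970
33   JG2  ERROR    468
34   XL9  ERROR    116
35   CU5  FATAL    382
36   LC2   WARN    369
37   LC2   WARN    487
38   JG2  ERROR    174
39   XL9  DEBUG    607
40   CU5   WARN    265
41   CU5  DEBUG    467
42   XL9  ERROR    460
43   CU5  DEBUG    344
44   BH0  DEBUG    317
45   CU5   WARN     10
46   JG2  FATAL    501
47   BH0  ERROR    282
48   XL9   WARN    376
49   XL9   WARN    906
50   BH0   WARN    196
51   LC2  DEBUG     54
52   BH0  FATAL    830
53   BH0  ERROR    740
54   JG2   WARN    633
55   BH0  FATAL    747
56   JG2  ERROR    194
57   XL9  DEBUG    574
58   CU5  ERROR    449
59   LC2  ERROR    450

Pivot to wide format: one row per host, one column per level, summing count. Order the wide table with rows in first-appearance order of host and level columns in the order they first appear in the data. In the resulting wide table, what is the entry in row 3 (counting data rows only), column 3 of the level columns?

With rows in first-appearance order of host, row 3 is host=CU5. level columns in first-appearance order: FATAL, ERROR, DEBUG, WARN; column 3 is DEBUG.
Long rows with host=CU5, level=DEBUG: 711 + 467 + 344 = 1522.

1522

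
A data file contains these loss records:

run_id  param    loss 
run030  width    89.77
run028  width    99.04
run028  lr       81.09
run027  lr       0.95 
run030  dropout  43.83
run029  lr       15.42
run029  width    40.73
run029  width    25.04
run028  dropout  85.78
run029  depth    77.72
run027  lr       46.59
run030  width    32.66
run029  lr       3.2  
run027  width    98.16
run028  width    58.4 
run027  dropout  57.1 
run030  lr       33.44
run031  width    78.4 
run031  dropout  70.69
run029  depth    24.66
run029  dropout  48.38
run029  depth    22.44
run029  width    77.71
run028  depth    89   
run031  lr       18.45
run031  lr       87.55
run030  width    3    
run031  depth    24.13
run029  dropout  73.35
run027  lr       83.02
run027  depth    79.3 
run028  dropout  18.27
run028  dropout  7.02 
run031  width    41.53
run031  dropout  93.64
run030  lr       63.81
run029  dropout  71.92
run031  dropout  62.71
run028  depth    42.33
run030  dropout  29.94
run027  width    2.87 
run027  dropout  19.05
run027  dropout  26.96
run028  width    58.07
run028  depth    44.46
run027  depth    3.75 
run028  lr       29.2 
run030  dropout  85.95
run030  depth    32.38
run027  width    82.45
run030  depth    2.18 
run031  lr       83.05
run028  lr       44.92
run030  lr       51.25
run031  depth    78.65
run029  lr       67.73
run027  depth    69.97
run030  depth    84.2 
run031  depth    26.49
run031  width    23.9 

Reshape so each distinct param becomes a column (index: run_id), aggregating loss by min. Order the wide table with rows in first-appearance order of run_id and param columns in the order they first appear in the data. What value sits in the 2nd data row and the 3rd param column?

With rows in first-appearance order of run_id, row 2 is run_id=run028. param columns in first-appearance order: width, lr, dropout, depth; column 3 is dropout.
Long rows with run_id=run028, param=dropout: min(85.78, 18.27, 7.02) = 7.02.

7.02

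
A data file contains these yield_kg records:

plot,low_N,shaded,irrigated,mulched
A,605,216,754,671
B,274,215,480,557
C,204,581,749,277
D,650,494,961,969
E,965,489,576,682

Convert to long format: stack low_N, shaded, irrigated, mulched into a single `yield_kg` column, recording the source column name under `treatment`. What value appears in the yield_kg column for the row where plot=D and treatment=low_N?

Unpivoting turns each (plot, wide-column) pair into one long row.
The wide cell at row D, column low_N holds 650, so the long row (D, low_N) has yield_kg=650.

650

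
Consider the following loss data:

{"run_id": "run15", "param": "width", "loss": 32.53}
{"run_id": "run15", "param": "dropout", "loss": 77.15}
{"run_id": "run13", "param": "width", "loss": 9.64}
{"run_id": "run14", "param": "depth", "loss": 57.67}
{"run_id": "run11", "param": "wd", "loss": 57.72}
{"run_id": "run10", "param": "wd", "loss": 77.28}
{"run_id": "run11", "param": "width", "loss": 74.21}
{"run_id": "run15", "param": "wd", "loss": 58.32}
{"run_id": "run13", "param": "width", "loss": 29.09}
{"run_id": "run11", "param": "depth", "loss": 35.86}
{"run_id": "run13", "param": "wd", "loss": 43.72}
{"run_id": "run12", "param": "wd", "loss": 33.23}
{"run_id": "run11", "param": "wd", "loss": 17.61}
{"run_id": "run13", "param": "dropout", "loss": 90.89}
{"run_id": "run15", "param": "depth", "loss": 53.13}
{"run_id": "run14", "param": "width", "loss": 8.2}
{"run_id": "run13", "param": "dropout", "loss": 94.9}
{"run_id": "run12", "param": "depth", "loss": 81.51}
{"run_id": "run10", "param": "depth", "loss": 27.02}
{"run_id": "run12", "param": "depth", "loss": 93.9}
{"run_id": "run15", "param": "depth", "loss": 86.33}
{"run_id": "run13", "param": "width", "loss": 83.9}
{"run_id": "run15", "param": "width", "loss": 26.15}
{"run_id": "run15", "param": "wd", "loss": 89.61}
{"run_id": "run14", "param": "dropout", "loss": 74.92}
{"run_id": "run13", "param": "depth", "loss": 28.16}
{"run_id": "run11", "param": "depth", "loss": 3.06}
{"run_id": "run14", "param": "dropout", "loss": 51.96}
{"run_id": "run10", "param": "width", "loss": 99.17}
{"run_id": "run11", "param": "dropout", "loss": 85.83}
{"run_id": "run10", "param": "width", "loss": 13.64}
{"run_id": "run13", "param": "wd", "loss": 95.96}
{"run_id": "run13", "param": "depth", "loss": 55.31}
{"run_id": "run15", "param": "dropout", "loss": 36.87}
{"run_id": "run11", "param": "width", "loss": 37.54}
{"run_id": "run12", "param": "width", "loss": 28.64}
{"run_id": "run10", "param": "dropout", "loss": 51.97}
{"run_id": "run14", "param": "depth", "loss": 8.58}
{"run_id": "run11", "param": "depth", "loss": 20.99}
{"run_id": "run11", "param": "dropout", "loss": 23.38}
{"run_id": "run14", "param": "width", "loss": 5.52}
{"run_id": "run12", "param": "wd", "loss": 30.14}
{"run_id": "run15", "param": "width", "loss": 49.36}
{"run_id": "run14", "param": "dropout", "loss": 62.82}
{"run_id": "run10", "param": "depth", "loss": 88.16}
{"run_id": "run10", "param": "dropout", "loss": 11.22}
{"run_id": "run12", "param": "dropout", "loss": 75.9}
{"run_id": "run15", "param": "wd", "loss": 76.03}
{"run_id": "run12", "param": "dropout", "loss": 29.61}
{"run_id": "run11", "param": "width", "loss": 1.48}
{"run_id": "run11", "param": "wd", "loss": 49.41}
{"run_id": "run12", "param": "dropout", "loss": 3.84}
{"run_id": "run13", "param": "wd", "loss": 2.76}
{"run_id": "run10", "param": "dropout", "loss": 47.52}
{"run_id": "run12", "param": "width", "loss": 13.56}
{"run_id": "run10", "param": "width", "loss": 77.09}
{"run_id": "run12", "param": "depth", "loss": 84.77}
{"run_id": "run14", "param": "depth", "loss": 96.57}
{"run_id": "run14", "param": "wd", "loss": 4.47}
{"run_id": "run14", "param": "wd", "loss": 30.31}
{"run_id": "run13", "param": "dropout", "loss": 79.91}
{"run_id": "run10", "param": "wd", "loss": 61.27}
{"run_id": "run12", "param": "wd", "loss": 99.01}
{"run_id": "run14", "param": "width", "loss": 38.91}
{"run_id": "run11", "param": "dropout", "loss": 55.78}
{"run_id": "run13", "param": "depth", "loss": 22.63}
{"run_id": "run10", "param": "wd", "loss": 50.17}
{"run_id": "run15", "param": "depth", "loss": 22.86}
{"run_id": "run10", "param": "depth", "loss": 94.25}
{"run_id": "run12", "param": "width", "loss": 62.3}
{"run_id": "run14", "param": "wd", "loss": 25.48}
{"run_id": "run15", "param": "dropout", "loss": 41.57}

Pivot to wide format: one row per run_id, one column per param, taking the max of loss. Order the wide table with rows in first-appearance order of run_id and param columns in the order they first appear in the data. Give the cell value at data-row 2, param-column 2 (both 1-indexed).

With rows in first-appearance order of run_id, row 2 is run_id=run13. param columns in first-appearance order: width, dropout, depth, wd; column 2 is dropout.
Long rows with run_id=run13, param=dropout: max(90.89, 94.9, 79.91) = 94.9.

94.9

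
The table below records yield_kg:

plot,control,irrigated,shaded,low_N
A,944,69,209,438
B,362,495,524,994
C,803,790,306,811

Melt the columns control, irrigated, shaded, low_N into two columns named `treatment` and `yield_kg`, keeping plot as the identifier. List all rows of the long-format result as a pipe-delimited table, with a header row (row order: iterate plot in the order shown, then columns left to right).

Each (plot, column) pair becomes one row: 3 × 4 = 12 rows.
For example, (A, control) → yield_kg=944.

| plot | treatment | yield_kg |
| A | control | 944 |
| A | irrigated | 69 |
| A | shaded | 209 |
| A | low_N | 438 |
| B | control | 362 |
| B | irrigated | 495 |
| B | shaded | 524 |
| B | low_N | 994 |
| C | control | 803 |
| C | irrigated | 790 |
| C | shaded | 306 |
| C | low_N | 811 |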